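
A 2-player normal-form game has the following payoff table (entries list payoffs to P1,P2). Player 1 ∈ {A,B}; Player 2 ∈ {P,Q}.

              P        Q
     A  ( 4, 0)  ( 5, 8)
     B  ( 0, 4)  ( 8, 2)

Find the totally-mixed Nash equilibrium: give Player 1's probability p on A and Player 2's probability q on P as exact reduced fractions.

p=1/5, q=3/7

P1 indiff ⇒ q·4+(1-q)·5 = q·0+(1-q)·8 ⇒ q(4) = (1-q)(3) ⇒ q = 3/7
P2 indiff ⇒ p·0+(1-p)·4 = p·8+(1-p)·2 ⇒ p(-8) = (1-p)(-2) ⇒ p = 1/5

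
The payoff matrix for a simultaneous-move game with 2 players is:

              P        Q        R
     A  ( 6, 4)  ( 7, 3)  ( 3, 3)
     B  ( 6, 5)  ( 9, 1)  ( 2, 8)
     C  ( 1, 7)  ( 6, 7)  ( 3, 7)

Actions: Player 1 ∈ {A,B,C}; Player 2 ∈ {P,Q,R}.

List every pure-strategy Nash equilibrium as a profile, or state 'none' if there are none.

(A,P): NE
(A,Q): not NE [P1→B gives 9>7; P2→P gives 4>3]
(A,R): not NE [P2→P gives 4>3]
(B,P): not NE [P2→R gives 8>5]
(B,Q): not NE [P2→R gives 8>1]
(B,R): not NE [P1→C gives 3>2]
(C,P): not NE [P1→B gives 6>1]
(C,Q): not NE [P1→B gives 9>6]
(C,R): NE

PSNE = {(A,P), (C,R)}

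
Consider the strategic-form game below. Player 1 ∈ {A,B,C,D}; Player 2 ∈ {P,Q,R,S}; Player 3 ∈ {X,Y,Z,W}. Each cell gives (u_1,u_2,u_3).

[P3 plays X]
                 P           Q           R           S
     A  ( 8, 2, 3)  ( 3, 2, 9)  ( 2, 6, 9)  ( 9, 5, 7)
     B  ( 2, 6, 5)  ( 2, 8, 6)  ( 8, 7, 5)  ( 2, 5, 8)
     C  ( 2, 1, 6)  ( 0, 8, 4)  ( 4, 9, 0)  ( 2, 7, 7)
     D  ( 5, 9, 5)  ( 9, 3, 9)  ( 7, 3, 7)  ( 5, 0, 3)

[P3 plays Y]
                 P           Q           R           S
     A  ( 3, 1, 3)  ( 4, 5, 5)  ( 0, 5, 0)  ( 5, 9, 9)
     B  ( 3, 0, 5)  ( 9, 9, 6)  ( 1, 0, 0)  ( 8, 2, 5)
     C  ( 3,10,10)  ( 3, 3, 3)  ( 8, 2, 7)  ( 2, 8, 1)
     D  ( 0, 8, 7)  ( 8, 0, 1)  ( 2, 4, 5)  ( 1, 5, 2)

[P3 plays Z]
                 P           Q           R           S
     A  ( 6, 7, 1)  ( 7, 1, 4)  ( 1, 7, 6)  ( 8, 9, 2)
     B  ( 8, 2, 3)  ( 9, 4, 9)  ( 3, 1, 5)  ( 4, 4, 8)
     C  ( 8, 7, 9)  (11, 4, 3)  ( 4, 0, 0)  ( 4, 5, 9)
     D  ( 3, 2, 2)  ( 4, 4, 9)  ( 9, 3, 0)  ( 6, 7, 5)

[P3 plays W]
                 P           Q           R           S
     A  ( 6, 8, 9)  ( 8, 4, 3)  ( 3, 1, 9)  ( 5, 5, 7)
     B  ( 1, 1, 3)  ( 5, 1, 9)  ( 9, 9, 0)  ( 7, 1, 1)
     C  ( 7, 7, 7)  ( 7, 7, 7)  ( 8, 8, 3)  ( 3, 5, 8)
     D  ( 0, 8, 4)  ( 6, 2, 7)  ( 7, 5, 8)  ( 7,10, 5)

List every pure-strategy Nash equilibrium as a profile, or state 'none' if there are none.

(A,P,X): not NE [P2→R gives 6>2; P3→W gives 9>3]
(A,P,Y): not NE [P2→S gives 9>1; P3→W gives 9>3]
(A,P,Z): not NE [P1→C gives 8>6; P2→S gives 9>7; P3→W gives 9>1]
(A,P,W): not NE [P1→C gives 7>6]
(A,Q,X): not NE [P1→D gives 9>3; P2→R gives 6>2]
(A,Q,Y): not NE [P1→B gives 9>4; P2→S gives 9>5; P3→X gives 9>5]
(A,Q,Z): not NE [P1→C gives 11>7; P2→S gives 9>1; P3→X gives 9>4]
(A,Q,W): not NE [P2→P gives 8>4; P3→X gives 9>3]
(A,R,X): not NE [P1→B gives 8>2]
(A,R,Y): not NE [P1→C gives 8>0; P2→S gives 9>5; P3→W gives 9>0]
(A,R,Z): not NE [P1→D gives 9>1; P2→S gives 9>7; P3→W gives 9>6]
(A,R,W): not NE [P1→B gives 9>3; P2→P gives 8>1]
(A,S,X): not NE [P2→R gives 6>5; P3→Y gives 9>7]
(A,S,Y): not NE [P1→B gives 8>5]
(A,S,Z): not NE [P3→Y gives 9>2]
(A,S,W): not NE [P1→D gives 7>5; P2→P gives 8>5; P3→Y gives 9>7]
(B,P,X): not NE [P1→A gives 8>2; P2→Q gives 8>6]
(B,P,Y): not NE [P2→Q gives 9>0]
(B,P,Z): not NE [P2→S gives 4>2; P3→Y gives 5>3]
(B,P,W): not NE [P1→C gives 7>1; P2→R gives 9>1; P3→Y gives 5>3]
(B,Q,X): not NE [P1→D gives 9>2; P3→W gives 9>6]
(B,Q,Y): not NE [P3→W gives 9>6]
(B,Q,Z): not NE [P1→C gives 11>9]
(B,Q,W): not NE [P1→A gives 8>5; P2→R gives 9>1]
(B,R,X): not NE [P2→Q gives 8>7]
(B,R,Y): not NE [P1→C gives 8>1; P2→Q gives 9>0; P3→Z gives 5>0]
(B,R,Z): not NE [P1→D gives 9>3; P2→S gives 4>1]
(B,R,W): not NE [P3→Z gives 5>0]
(B,S,X): not NE [P1→A gives 9>2; P2→Q gives 8>5]
(B,S,Y): not NE [P2→Q gives 9>2; P3→Z gives 8>5]
(B,S,Z): not NE [P1→A gives 8>4]
(B,S,W): not NE [P2→R gives 9>1; P3→Z gives 8>1]
(C,P,X): not NE [P1→A gives 8>2; P2→R gives 9>1; P3→Y gives 10>6]
(C,P,Y): NE
(C,P,Z): not NE [P3→Y gives 10>9]
(C,P,W): not NE [P2→R gives 8>7; P3→Y gives 10>7]
(C,Q,X): not NE [P1→D gives 9>0; P2→R gives 9>8; P3→W gives 7>4]
(C,Q,Y): not NE [P1→B gives 9>3; P2→P gives 10>3; P3→W gives 7>3]
(C,Q,Z): not NE [P2→P gives 7>4; P3→W gives 7>3]
(C,Q,W): not NE [P1→A gives 8>7; P2→R gives 8>7]
(C,R,X): not NE [P1→B gives 8>4; P3→Y gives 7>0]
(C,R,Y): not NE [P2→P gives 10>2]
(C,R,Z): not NE [P1→D gives 9>4; P2→P gives 7>0; P3→Y gives 7>0]
(C,R,W): not NE [P1→B gives 9>8; P3→Y gives 7>3]
(C,S,X): not NE [P1→A gives 9>2; P2→R gives 9>7; P3→Z gives 9>7]
(C,S,Y): not NE [P1→B gives 8>2; P2→P gives 10>8; P3→Z gives 9>1]
(C,S,Z): not NE [P1→A gives 8>4; P2→P gives 7>5]
(C,S,W): not NE [P1→D gives 7>3; P2→R gives 8>5; P3→Z gives 9>8]
(D,P,X): not NE [P1→A gives 8>5; P3→Y gives 7>5]
(D,P,Y): not NE [P1→C gives 3>0]
(D,P,Z): not NE [P1→C gives 8>3; P2→S gives 7>2; P3→Y gives 7>2]
(D,P,W): not NE [P1→C gives 7>0; P2→S gives 10>8; P3→Y gives 7>4]
(D,Q,X): not NE [P2→P gives 9>3]
(D,Q,Y): not NE [P1→B gives 9>8; P2→P gives 8>0; P3→Z gives 9>1]
(D,Q,Z): not NE [P1→C gives 11>4; P2→S gives 7>4]
(D,Q,W): not NE [P1→A gives 8>6; P2→S gives 10>2; P3→Z gives 9>7]
(D,R,X): not NE [P1→B gives 8>7; P2→P gives 9>3; P3→W gives 8>7]
(D,R,Y): not NE [P1→C gives 8>2; P2→P gives 8>4; P3→W gives 8>5]
(D,R,Z): not NE [P2→S gives 7>3; P3→W gives 8>0]
(D,R,W): not NE [P1→B gives 9>7; P2→S gives 10>5]
(D,S,X): not NE [P1→A gives 9>5; P2→P gives 9>0; P3→W gives 5>3]
(D,S,Y): not NE [P1→B gives 8>1; P2→P gives 8>5; P3→W gives 5>2]
(D,S,Z): not NE [P1→A gives 8>6]
(D,S,W): NE

NE set: (C,P,Y), (D,S,W)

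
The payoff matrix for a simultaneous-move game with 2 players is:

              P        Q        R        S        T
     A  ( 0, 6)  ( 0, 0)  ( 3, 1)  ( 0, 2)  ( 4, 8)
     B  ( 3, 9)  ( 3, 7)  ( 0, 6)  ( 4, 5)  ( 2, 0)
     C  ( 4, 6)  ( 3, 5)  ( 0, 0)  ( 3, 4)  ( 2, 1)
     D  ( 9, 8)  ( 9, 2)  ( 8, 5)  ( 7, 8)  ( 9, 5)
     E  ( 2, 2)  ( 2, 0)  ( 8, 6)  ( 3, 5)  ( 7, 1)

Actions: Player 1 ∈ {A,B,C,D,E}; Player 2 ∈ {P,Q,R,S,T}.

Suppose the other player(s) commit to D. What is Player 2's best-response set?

u_2(P vs D) = 8
u_2(Q vs D) = 2
u_2(R vs D) = 5
u_2(S vs D) = 8
u_2(T vs D) = 5
max payoff 8 at {P,S}

BR_2 = {P,S}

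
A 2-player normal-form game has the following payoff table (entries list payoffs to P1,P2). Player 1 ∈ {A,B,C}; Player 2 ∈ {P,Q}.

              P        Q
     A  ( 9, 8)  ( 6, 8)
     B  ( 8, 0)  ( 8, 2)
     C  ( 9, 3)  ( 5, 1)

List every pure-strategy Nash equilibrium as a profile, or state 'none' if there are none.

(A,P): NE
(A,Q): not NE [P1→B gives 8>6]
(B,P): not NE [P1→C gives 9>8; P2→Q gives 2>0]
(B,Q): NE
(C,P): NE
(C,Q): not NE [P1→B gives 8>5; P2→P gives 3>1]

PSNE = {(A,P), (B,Q), (C,P)}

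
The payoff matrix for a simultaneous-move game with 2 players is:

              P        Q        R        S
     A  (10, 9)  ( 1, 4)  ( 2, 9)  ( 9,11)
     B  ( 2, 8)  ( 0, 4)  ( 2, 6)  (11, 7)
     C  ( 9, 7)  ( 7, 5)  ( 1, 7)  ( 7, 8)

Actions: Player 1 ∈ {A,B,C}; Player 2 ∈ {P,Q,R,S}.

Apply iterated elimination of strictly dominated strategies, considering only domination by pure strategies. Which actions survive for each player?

P2 drop Q (P beats it: A:9>4 B:8>4 C:7>5)
P1 drop C (A beats it: P:10>9 R:2>1 S:9>7)
P2 drop R (S beats it: A:11>9 B:7>6)
P1→{A,B} P2→{P,S}

IESDS → P1:{A,B} P2:{P,S}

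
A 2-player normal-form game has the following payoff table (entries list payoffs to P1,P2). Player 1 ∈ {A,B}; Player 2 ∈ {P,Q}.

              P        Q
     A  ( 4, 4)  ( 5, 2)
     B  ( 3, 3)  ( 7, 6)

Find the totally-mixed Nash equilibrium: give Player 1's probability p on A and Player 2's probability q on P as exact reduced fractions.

P1 mixes 3/5 on A; P2 mixes 2/3 on P

P1 indiff ⇒ q·4+(1-q)·5 = q·3+(1-q)·7 ⇒ q(1) = (1-q)(2) ⇒ q = 2/3
P2 indiff ⇒ p·4+(1-p)·3 = p·2+(1-p)·6 ⇒ p(2) = (1-p)(3) ⇒ p = 3/5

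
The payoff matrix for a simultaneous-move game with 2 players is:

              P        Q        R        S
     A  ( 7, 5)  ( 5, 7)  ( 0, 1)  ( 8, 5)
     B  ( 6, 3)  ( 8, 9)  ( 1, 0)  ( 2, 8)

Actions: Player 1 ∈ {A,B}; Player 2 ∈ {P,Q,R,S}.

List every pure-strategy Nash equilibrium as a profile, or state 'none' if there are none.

PSNE = {(B,Q)}

(A,P): not NE [P2→Q gives 7>5]
(A,Q): not NE [P1→B gives 8>5]
(A,R): not NE [P1→B gives 1>0; P2→Q gives 7>1]
(A,S): not NE [P2→Q gives 7>5]
(B,P): not NE [P1→A gives 7>6; P2→Q gives 9>3]
(B,Q): NE
(B,R): not NE [P2→Q gives 9>0]
(B,S): not NE [P1→A gives 8>2; P2→Q gives 9>8]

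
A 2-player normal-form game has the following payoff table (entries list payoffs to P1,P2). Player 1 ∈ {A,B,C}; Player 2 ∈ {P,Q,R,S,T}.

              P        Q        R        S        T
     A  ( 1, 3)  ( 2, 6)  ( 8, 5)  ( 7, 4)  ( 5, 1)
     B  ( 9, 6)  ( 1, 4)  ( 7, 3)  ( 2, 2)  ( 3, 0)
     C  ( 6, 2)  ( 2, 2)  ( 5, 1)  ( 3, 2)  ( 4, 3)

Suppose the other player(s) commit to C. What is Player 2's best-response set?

argmax u_2 = {T}

u_2(P vs C) = 2
u_2(Q vs C) = 2
u_2(R vs C) = 1
u_2(S vs C) = 2
u_2(T vs C) = 3
max payoff 3 at {T}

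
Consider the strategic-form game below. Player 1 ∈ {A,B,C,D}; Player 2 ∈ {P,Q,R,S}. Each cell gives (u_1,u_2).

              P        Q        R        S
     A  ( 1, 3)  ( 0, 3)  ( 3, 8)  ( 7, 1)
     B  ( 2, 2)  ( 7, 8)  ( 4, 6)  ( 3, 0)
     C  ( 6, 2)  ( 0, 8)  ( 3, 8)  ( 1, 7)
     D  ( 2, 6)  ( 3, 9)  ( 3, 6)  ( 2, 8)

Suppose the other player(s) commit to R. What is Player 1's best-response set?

u_1(A vs R) = 3
u_1(B vs R) = 4
u_1(C vs R) = 3
u_1(D vs R) = 3
max payoff 4 at {B}

BR_1 = {B}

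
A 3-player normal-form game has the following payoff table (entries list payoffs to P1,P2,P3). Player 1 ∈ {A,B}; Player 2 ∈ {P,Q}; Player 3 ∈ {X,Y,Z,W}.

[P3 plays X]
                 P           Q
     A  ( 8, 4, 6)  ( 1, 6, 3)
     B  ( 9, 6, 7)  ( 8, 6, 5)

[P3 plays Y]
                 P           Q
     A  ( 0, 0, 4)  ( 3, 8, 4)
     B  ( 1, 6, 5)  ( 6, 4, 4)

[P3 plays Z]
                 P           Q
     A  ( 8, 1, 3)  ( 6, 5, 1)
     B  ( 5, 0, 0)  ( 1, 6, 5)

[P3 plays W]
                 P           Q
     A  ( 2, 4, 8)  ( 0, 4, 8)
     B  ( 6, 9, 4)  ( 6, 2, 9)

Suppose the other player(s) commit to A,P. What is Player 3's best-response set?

u_3(X vs A,P) = 6
u_3(Y vs A,P) = 4
u_3(Z vs A,P) = 3
u_3(W vs A,P) = 8
max payoff 8 at {W}

BR_3 = {W}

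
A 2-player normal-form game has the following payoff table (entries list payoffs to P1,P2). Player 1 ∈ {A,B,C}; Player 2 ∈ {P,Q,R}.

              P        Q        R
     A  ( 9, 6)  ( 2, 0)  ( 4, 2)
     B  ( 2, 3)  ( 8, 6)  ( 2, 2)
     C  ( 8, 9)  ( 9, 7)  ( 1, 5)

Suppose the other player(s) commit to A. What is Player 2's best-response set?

argmax u_2 = {P}

u_2(P vs A) = 6
u_2(Q vs A) = 0
u_2(R vs A) = 2
max payoff 6 at {P}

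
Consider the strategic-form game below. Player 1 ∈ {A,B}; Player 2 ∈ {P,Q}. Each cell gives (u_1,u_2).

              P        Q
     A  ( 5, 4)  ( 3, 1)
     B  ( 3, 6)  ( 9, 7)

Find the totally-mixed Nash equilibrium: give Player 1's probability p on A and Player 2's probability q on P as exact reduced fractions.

P1 indiff ⇒ q·5+(1-q)·3 = q·3+(1-q)·9 ⇒ q(2) = (1-q)(6) ⇒ q = 3/4
P2 indiff ⇒ p·4+(1-p)·6 = p·1+(1-p)·7 ⇒ p(3) = (1-p)(1) ⇒ p = 1/4

(p,q) = (1/4, 3/4)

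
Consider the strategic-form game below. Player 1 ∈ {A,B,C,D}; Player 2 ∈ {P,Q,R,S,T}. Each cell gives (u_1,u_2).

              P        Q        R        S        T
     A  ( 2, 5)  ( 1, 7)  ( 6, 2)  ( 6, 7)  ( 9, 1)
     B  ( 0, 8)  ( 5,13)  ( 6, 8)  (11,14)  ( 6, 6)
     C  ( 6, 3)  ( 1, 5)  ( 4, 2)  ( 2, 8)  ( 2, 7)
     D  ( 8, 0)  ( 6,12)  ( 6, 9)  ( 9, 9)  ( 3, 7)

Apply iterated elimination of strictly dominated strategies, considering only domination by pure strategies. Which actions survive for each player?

Remaining: P1:{B,D} P2:{Q,S}

P1 drop C (D beats it: P:8>6 Q:6>1 R:6>4 S:9>2 T:3>2)
P2 drop P (Q beats it: A:7>5 B:13>8 D:12>0)
P2 drop R (Q beats it: A:7>2 B:13>8 D:12>9)
P2 drop T (Q beats it: A:7>1 B:13>6 D:12>7)
P1 drop A (B beats it: Q:5>1 S:11>6)
P1→{B,D} P2→{Q,S}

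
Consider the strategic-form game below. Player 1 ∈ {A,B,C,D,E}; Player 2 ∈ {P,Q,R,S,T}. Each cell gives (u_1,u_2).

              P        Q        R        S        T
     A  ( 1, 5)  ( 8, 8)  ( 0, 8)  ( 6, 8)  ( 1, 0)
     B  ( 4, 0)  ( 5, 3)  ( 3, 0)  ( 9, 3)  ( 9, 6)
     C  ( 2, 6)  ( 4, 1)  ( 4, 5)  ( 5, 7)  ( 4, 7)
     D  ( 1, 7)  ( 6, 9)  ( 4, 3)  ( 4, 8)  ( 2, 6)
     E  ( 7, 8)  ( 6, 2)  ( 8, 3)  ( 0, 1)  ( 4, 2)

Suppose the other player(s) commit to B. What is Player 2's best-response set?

u_2(P vs B) = 0
u_2(Q vs B) = 3
u_2(R vs B) = 0
u_2(S vs B) = 3
u_2(T vs B) = 6
max payoff 6 at {T}

argmax u_2 = {T}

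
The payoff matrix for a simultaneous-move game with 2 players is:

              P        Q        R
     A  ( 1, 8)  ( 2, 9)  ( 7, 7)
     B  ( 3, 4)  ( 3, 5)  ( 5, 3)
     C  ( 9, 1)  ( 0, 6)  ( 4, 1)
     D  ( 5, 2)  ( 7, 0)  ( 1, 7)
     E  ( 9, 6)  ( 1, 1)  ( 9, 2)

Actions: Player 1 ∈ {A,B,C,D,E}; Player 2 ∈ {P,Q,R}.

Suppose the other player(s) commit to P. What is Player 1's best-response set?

P1 best: {C,E}

u_1(A vs P) = 1
u_1(B vs P) = 3
u_1(C vs P) = 9
u_1(D vs P) = 5
u_1(E vs P) = 9
max payoff 9 at {C,E}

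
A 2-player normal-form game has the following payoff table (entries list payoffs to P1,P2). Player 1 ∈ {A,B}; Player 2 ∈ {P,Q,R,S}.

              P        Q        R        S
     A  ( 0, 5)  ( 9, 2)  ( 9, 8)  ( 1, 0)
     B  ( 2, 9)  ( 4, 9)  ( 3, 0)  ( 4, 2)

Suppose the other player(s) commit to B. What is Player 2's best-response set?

u_2(P vs B) = 9
u_2(Q vs B) = 9
u_2(R vs B) = 0
u_2(S vs B) = 2
max payoff 9 at {P,Q}

BR_2 = {P,Q}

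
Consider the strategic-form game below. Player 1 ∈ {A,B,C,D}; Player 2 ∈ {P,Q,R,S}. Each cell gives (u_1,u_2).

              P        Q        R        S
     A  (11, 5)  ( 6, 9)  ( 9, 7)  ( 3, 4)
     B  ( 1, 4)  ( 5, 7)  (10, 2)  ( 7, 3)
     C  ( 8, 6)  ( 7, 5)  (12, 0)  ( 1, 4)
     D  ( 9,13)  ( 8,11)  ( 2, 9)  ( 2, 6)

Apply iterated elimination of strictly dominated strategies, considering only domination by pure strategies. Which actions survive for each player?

Remaining: P1:{A,D} P2:{P,Q}

P2 drop R (Q beats it: A:9>7 B:7>2 C:5>0 D:11>9)
P1 drop C (D beats it: P:9>8 Q:8>7 S:2>1)
P2 drop S (P beats it: A:5>4 B:4>3 D:13>6)
P1 drop B (A beats it: P:11>1 Q:6>5)
P1→{A,D} P2→{P,Q}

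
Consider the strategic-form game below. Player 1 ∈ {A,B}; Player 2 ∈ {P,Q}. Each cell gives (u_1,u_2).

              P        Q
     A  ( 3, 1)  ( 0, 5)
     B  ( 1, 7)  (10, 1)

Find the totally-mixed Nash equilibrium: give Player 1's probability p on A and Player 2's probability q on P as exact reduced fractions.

P1 indiff ⇒ q·3+(1-q)·0 = q·1+(1-q)·10 ⇒ q(2) = (1-q)(10) ⇒ q = 5/6
P2 indiff ⇒ p·1+(1-p)·7 = p·5+(1-p)·1 ⇒ p(-4) = (1-p)(-6) ⇒ p = 3/5

p=3/5, q=5/6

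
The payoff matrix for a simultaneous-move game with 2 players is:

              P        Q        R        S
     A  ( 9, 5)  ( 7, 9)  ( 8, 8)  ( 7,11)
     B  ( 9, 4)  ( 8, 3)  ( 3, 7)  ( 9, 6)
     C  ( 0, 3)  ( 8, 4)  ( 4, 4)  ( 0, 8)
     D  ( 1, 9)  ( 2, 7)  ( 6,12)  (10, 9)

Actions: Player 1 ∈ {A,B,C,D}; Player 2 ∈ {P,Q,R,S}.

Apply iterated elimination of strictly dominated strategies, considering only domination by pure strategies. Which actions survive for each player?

IESDS → P1:{A,D} P2:{R,S}

P2 drop P (R beats it: A:8>5 B:7>4 C:4>3 D:12>9)
P2 drop Q (S beats it: A:11>9 B:6>3 C:8>4 D:9>7)
P1 drop B (D beats it: R:6>3 S:10>9)
P1 drop C (A beats it: R:8>4 S:7>0)
P1→{A,D} P2→{R,S}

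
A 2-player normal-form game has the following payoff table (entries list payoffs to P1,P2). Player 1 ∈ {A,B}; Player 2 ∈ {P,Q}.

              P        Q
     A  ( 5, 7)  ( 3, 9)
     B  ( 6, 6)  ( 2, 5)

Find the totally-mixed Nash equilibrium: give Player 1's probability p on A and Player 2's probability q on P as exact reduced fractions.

P1 indiff ⇒ q·5+(1-q)·3 = q·6+(1-q)·2 ⇒ q(-1) = (1-q)(-1) ⇒ q = 1/2
P2 indiff ⇒ p·7+(1-p)·6 = p·9+(1-p)·5 ⇒ p(-2) = (1-p)(-1) ⇒ p = 1/3

P1 mixes 1/3 on A; P2 mixes 1/2 on P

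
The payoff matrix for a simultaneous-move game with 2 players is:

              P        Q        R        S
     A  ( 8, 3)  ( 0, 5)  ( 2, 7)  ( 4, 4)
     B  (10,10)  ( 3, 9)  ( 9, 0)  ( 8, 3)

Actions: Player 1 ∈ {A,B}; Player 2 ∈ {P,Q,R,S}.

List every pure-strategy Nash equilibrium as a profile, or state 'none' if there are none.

(A,P): not NE [P1→B gives 10>8; P2→R gives 7>3]
(A,Q): not NE [P1→B gives 3>0; P2→R gives 7>5]
(A,R): not NE [P1→B gives 9>2]
(A,S): not NE [P1→B gives 8>4; P2→R gives 7>4]
(B,P): NE
(B,Q): not NE [P2→P gives 10>9]
(B,R): not NE [P2→P gives 10>0]
(B,S): not NE [P2→P gives 10>3]

PSNE = {(B,P)}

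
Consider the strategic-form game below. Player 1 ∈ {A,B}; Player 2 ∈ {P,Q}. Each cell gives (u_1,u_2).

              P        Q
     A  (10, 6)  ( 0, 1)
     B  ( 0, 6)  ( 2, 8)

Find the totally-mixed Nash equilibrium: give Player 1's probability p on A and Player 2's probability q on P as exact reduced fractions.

p=2/7, q=1/6

P1 indiff ⇒ q·10+(1-q)·0 = q·0+(1-q)·2 ⇒ q(10) = (1-q)(2) ⇒ q = 1/6
P2 indiff ⇒ p·6+(1-p)·6 = p·1+(1-p)·8 ⇒ p(5) = (1-p)(2) ⇒ p = 2/7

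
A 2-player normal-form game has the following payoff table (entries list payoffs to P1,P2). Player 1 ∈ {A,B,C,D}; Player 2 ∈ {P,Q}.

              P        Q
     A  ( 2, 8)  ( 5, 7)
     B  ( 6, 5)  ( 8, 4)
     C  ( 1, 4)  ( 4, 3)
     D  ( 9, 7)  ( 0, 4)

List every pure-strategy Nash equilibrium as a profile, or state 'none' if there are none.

Nash profiles: (D,P)

(A,P): not NE [P1→D gives 9>2]
(A,Q): not NE [P1→B gives 8>5; P2→P gives 8>7]
(B,P): not NE [P1→D gives 9>6]
(B,Q): not NE [P2→P gives 5>4]
(C,P): not NE [P1→D gives 9>1]
(C,Q): not NE [P1→B gives 8>4; P2→P gives 4>3]
(D,P): NE
(D,Q): not NE [P1→B gives 8>0; P2→P gives 7>4]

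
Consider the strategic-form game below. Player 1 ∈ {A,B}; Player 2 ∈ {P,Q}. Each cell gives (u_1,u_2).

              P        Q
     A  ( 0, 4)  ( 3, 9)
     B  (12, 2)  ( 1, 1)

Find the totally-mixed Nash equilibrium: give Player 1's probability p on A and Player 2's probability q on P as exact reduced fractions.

P1 mixes 1/6 on A; P2 mixes 1/7 on P

P1 indiff ⇒ q·0+(1-q)·3 = q·12+(1-q)·1 ⇒ q(-12) = (1-q)(-2) ⇒ q = 1/7
P2 indiff ⇒ p·4+(1-p)·2 = p·9+(1-p)·1 ⇒ p(-5) = (1-p)(-1) ⇒ p = 1/6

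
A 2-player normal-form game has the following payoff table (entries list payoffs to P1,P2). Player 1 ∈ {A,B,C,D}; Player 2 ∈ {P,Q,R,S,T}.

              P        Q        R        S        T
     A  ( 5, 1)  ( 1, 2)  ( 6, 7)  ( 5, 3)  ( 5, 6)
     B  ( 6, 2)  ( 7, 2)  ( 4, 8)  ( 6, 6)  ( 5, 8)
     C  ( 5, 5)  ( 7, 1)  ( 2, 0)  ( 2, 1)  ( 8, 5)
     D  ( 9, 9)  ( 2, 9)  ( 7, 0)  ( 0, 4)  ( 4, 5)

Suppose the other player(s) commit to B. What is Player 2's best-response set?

BR_2 = {R,T}

u_2(P vs B) = 2
u_2(Q vs B) = 2
u_2(R vs B) = 8
u_2(S vs B) = 6
u_2(T vs B) = 8
max payoff 8 at {R,T}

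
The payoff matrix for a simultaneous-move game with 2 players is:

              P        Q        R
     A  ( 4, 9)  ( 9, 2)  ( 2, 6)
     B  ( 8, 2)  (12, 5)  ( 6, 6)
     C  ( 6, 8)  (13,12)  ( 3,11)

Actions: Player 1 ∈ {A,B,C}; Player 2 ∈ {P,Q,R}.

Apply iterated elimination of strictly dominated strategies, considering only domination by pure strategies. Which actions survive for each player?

P1 drop A (B beats it: P:8>4 Q:12>9 R:6>2)
P2 drop P (Q beats it: B:5>2 C:12>8)
P1→{B,C} P2→{Q,R}

Remaining: P1:{B,C} P2:{Q,R}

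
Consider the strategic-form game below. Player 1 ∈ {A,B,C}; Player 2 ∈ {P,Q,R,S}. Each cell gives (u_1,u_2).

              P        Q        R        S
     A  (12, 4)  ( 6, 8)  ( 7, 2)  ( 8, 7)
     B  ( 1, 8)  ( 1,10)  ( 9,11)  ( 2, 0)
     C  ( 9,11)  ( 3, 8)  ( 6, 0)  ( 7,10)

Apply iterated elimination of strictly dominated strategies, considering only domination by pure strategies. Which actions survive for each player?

P1 drop C (A beats it: P:12>9 Q:6>3 R:7>6 S:8>7)
P2 drop P (Q beats it: A:8>4 B:10>8)
P2 drop S (Q beats it: A:8>7 B:10>0)
P1→{A,B} P2→{Q,R}

Remaining: P1:{A,B} P2:{Q,R}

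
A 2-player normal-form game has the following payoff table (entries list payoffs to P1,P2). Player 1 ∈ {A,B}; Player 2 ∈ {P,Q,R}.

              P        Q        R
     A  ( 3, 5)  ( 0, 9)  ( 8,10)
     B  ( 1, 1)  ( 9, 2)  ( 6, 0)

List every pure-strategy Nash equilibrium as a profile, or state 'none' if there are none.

(A,P): not NE [P2→R gives 10>5]
(A,Q): not NE [P1→B gives 9>0; P2→R gives 10>9]
(A,R): NE
(B,P): not NE [P1→A gives 3>1; P2→Q gives 2>1]
(B,Q): NE
(B,R): not NE [P1→A gives 8>6; P2→Q gives 2>0]

PSNE = {(A,R), (B,Q)}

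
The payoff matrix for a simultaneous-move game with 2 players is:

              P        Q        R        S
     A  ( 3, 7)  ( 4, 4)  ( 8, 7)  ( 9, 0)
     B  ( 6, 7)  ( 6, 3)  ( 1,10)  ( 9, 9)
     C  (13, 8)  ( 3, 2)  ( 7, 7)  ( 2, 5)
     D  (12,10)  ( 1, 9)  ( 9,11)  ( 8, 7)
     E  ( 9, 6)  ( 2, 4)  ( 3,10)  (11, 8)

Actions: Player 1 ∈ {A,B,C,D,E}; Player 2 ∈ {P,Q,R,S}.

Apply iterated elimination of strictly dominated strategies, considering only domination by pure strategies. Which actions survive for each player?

P2 drop Q (P beats it: A:7>4 B:7>3 C:8>2 D:10>9 E:6>4)
P1 drop B (E beats it: P:9>6 R:3>1 S:11>9)
P2 drop S (R beats it: A:7>0 C:7>5 D:11>7 E:10>8)
P1 drop A (D beats it: P:12>3 R:9>8)
P1 drop E (C beats it: P:13>9 R:7>3)
P1→{C,D} P2→{P,R}

Survivors P1:{C,D} P2:{P,R}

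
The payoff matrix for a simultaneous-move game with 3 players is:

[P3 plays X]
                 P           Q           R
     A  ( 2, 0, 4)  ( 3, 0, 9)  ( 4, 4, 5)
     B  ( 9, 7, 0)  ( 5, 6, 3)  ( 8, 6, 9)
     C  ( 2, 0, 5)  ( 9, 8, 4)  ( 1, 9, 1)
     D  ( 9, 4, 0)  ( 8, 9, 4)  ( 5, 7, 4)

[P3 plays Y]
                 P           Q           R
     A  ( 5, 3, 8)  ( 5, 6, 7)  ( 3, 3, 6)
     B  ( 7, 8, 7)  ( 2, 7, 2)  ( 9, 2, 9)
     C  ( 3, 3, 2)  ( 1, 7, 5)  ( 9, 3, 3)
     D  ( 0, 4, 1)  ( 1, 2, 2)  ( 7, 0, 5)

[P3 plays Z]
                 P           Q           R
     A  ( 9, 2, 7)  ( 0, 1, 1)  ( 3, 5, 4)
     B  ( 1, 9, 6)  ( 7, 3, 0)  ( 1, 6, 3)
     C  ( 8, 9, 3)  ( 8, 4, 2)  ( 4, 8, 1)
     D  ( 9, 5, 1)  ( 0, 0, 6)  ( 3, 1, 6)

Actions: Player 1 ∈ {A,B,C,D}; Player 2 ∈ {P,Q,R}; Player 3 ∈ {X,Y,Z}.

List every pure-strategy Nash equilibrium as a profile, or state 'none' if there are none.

(A,P,X): not NE [P1→D gives 9>2; P2→R gives 4>0; P3→Y gives 8>4]
(A,P,Y): not NE [P1→B gives 7>5; P2→Q gives 6>3]
(A,P,Z): not NE [P2→R gives 5>2; P3→Y gives 8>7]
(A,Q,X): not NE [P1→C gives 9>3; P2→R gives 4>0]
(A,Q,Y): not NE [P3→X gives 9>7]
(A,Q,Z): not NE [P1→C gives 8>0; P2→R gives 5>1; P3→X gives 9>1]
(A,R,X): not NE [P1→B gives 8>4; P3→Y gives 6>5]
(A,R,Y): not NE [P1→C gives 9>3; P2→Q gives 6>3]
(A,R,Z): not NE [P1→C gives 4>3; P3→Y gives 6>4]
(B,P,X): not NE [P3→Y gives 7>0]
(B,P,Y): NE
(B,P,Z): not NE [P1→D gives 9>1; P3→Y gives 7>6]
(B,Q,X): not NE [P1→C gives 9>5; P2→P gives 7>6]
(B,Q,Y): not NE [P1→A gives 5>2; P2→P gives 8>7; P3→X gives 3>2]
(B,Q,Z): not NE [P1→C gives 8>7; P2→P gives 9>3; P3→X gives 3>0]
(B,R,X): not NE [P2→P gives 7>6]
(B,R,Y): not NE [P2→P gives 8>2]
(B,R,Z): not NE [P1→C gives 4>1; P2→P gives 9>6; P3→Y gives 9>3]
(C,P,X): not NE [P1→D gives 9>2; P2→R gives 9>0]
(C,P,Y): not NE [P1→B gives 7>3; P2→Q gives 7>3; P3→X gives 5>2]
(C,P,Z): not NE [P1→D gives 9>8; P3→X gives 5>3]
(C,Q,X): not NE [P2→R gives 9>8; P3→Y gives 5>4]
(C,Q,Y): not NE [P1→A gives 5>1]
(C,Q,Z): not NE [P2→P gives 9>4; P3→Y gives 5>2]
(C,R,X): not NE [P1→B gives 8>1; P3→Y gives 3>1]
(C,R,Y): not NE [P2→Q gives 7>3]
(C,R,Z): not NE [P2→P gives 9>8; P3→Y gives 3>1]
(D,P,X): not NE [P2→Q gives 9>4; P3→Z gives 1>0]
(D,P,Y): not NE [P1→B gives 7>0]
(D,P,Z): NE
(D,Q,X): not NE [P1→C gives 9>8; P3→Z gives 6>4]
(D,Q,Y): not NE [P1→A gives 5>1; P2→P gives 4>2; P3→Z gives 6>2]
(D,Q,Z): not NE [P1→C gives 8>0; P2→P gives 5>0]
(D,R,X): not NE [P1→B gives 8>5; P2→Q gives 9>7; P3→Z gives 6>4]
(D,R,Y): not NE [P1→C gives 9>7; P2→P gives 4>0; P3→Z gives 6>5]
(D,R,Z): not NE [P1→C gives 4>3; P2→P gives 5>1]

PSNE = {(B,P,Y), (D,P,Z)}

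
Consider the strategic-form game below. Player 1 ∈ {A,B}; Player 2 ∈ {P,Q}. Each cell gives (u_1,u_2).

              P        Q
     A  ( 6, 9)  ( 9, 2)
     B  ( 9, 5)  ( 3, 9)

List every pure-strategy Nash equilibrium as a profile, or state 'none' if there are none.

(A,P): not NE [P1→B gives 9>6]
(A,Q): not NE [P2→P gives 9>2]
(B,P): not NE [P2→Q gives 9>5]
(B,Q): not NE [P1→A gives 9>3]

Equilibria: none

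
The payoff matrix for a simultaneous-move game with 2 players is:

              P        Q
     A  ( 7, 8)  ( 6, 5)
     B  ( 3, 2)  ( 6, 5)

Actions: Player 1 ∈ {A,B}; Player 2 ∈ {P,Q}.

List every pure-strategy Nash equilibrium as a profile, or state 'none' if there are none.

(A,P): NE
(A,Q): not NE [P2→P gives 8>5]
(B,P): not NE [P1→A gives 7>3; P2→Q gives 5>2]
(B,Q): NE

NE set: (A,P), (B,Q)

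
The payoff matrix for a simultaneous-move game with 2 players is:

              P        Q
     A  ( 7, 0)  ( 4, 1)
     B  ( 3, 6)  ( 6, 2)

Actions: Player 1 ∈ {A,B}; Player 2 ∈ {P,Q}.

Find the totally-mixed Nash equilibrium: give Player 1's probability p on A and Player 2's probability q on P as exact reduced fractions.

P1 mixes 4/5 on A; P2 mixes 1/3 on P

P1 indiff ⇒ q·7+(1-q)·4 = q·3+(1-q)·6 ⇒ q(4) = (1-q)(2) ⇒ q = 1/3
P2 indiff ⇒ p·0+(1-p)·6 = p·1+(1-p)·2 ⇒ p(-1) = (1-p)(-4) ⇒ p = 4/5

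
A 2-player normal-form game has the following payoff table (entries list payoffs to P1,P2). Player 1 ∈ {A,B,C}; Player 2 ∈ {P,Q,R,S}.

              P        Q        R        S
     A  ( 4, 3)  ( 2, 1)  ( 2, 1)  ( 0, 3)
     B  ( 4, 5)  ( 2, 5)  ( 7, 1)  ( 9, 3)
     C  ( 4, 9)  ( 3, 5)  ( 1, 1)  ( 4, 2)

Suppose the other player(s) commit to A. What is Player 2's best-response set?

P2 best: {P,S}

u_2(P vs A) = 3
u_2(Q vs A) = 1
u_2(R vs A) = 1
u_2(S vs A) = 3
max payoff 3 at {P,S}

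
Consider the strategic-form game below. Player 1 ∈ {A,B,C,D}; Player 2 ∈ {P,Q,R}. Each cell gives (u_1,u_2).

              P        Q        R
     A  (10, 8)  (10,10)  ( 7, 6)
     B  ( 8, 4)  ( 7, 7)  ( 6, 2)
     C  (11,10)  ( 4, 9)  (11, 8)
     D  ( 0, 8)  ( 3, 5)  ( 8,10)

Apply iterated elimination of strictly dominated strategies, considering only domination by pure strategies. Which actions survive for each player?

P1 drop B (A beats it: P:10>8 Q:10>7 R:7>6)
P1 drop D (C beats it: P:11>0 Q:4>3 R:11>8)
P2 drop R (P beats it: A:8>6 C:10>8)
P1→{A,C} P2→{P,Q}

Survivors P1:{A,C} P2:{P,Q}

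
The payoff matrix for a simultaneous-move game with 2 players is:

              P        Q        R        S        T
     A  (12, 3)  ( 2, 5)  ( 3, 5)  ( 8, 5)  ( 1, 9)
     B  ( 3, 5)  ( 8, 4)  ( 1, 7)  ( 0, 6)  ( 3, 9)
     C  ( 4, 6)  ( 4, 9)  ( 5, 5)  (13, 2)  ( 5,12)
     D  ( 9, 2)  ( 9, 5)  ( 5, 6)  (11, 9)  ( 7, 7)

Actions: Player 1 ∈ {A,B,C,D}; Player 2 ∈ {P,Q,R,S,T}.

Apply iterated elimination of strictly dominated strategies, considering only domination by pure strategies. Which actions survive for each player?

IESDS → P1:{C,D} P2:{S,T}

P1 drop B (D beats it: P:9>3 Q:9>8 R:5>1 S:11>0 T:7>3)
P2 drop P (Q beats it: A:5>3 C:9>6 D:5>2)
P1 drop A (C beats it: Q:4>2 R:5>3 S:13>8 T:5>1)
P2 drop Q (T beats it: C:12>9 D:7>5)
P2 drop R (T beats it: C:12>5 D:7>6)
P1→{C,D} P2→{S,T}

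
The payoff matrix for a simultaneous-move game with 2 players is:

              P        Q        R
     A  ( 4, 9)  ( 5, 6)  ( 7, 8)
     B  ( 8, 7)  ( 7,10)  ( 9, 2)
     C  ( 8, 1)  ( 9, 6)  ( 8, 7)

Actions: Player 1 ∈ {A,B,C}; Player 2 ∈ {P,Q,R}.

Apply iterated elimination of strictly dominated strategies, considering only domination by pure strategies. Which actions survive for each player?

P1 drop A (B beats it: P:8>4 Q:7>5 R:9>7)
P2 drop P (Q beats it: B:10>7 C:6>1)
P1→{B,C} P2→{Q,R}

Remaining: P1:{B,C} P2:{Q,R}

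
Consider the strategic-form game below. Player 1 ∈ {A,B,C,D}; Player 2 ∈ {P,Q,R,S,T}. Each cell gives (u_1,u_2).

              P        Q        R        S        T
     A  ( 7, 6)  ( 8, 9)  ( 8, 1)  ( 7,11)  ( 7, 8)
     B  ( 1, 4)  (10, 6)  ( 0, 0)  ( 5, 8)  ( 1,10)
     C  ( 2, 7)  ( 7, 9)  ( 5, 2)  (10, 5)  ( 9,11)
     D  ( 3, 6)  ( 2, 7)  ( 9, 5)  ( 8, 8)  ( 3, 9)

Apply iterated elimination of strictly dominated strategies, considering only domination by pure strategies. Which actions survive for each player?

P2 drop P (Q beats it: A:9>6 B:6>4 C:9>7 D:7>6)
P2 drop R (Q beats it: A:9>1 B:6>0 C:9>2 D:7>5)
P1 drop D (C beats it: Q:7>2 S:10>8 T:9>3)
P1→{A,B,C} P2→{Q,S,T}

Remaining: P1:{A,B,C} P2:{Q,S,T}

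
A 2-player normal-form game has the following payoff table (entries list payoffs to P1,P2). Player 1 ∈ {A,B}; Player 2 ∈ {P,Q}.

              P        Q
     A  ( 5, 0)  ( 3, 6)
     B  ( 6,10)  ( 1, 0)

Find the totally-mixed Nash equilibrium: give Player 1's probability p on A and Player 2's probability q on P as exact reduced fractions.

P1 indiff ⇒ q·5+(1-q)·3 = q·6+(1-q)·1 ⇒ q(-1) = (1-q)(-2) ⇒ q = 2/3
P2 indiff ⇒ p·0+(1-p)·10 = p·6+(1-p)·0 ⇒ p(-6) = (1-p)(-10) ⇒ p = 5/8

(p,q) = (5/8, 2/3)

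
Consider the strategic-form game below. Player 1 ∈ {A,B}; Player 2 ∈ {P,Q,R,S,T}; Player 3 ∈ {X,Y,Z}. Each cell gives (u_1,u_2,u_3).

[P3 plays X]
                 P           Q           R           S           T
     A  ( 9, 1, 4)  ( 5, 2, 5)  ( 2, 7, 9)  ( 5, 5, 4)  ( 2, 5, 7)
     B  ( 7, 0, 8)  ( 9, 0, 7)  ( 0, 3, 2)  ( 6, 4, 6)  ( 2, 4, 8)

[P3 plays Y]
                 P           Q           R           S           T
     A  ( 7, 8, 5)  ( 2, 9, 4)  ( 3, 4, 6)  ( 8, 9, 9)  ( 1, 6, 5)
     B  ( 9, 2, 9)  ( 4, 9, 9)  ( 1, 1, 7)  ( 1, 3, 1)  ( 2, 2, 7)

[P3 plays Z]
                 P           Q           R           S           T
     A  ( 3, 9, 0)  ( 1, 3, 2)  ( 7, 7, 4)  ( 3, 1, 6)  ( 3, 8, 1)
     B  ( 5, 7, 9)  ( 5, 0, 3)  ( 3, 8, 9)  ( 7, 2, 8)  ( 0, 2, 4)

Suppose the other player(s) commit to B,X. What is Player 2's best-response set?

P2 best: {S,T}

u_2(P vs B,X) = 0
u_2(Q vs B,X) = 0
u_2(R vs B,X) = 3
u_2(S vs B,X) = 4
u_2(T vs B,X) = 4
max payoff 4 at {S,T}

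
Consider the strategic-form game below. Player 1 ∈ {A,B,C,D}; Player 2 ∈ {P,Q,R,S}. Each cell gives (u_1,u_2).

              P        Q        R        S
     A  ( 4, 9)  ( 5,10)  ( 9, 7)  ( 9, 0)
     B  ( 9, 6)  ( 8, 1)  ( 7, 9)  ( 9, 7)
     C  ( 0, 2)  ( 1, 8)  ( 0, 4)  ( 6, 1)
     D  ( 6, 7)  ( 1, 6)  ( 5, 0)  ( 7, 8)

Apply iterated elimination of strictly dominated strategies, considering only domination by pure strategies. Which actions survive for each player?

IESDS → P1:{A,B} P2:{P,Q,R}

P1 drop C (A beats it: P:4>0 Q:5>1 R:9>0 S:9>6)
P1 drop D (B beats it: P:9>6 Q:8>1 R:7>5 S:9>7)
P2 drop S (R beats it: A:7>0 B:9>7)
P1→{A,B} P2→{P,Q,R}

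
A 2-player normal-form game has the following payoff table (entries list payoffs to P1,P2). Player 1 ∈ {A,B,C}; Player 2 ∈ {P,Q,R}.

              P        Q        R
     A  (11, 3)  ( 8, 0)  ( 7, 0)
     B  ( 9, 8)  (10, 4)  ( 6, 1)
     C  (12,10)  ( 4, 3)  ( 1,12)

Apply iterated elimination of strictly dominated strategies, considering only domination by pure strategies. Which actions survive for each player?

P2 drop Q (P beats it: A:3>0 B:8>4 C:10>3)
P1 drop B (A beats it: P:11>9 R:7>6)
P1→{A,C} P2→{P,R}

Remaining: P1:{A,C} P2:{P,R}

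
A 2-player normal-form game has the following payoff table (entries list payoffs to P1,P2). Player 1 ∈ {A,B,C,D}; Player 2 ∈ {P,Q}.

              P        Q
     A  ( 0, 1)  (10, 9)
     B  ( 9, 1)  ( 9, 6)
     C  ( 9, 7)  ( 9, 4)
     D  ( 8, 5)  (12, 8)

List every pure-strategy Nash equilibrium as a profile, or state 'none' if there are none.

Nash profiles: (C,P), (D,Q)

(A,P): not NE [P1→C gives 9>0; P2→Q gives 9>1]
(A,Q): not NE [P1→D gives 12>10]
(B,P): not NE [P2→Q gives 6>1]
(B,Q): not NE [P1→D gives 12>9]
(C,P): NE
(C,Q): not NE [P1→D gives 12>9; P2→P gives 7>4]
(D,P): not NE [P1→C gives 9>8; P2→Q gives 8>5]
(D,Q): NE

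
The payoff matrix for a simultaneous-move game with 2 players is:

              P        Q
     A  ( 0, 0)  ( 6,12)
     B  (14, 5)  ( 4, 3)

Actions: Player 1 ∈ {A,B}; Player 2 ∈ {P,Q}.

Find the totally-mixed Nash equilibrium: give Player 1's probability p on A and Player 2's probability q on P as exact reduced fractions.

P1 indiff ⇒ q·0+(1-q)·6 = q·14+(1-q)·4 ⇒ q(-14) = (1-q)(-2) ⇒ q = 1/8
P2 indiff ⇒ p·0+(1-p)·5 = p·12+(1-p)·3 ⇒ p(-12) = (1-p)(-2) ⇒ p = 1/7

p=1/7, q=1/8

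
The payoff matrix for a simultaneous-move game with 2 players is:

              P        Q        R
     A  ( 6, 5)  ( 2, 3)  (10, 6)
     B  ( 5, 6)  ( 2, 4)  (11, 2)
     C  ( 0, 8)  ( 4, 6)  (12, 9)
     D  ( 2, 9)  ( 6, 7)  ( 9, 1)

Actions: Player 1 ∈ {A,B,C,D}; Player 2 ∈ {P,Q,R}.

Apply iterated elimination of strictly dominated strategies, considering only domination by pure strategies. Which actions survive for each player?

Remaining: P1:{A,B,C} P2:{P,R}

P2 drop Q (P beats it: A:5>3 B:6>4 C:8>6 D:9>7)
P1 drop D (A beats it: P:6>2 R:10>9)
P1→{A,B,C} P2→{P,R}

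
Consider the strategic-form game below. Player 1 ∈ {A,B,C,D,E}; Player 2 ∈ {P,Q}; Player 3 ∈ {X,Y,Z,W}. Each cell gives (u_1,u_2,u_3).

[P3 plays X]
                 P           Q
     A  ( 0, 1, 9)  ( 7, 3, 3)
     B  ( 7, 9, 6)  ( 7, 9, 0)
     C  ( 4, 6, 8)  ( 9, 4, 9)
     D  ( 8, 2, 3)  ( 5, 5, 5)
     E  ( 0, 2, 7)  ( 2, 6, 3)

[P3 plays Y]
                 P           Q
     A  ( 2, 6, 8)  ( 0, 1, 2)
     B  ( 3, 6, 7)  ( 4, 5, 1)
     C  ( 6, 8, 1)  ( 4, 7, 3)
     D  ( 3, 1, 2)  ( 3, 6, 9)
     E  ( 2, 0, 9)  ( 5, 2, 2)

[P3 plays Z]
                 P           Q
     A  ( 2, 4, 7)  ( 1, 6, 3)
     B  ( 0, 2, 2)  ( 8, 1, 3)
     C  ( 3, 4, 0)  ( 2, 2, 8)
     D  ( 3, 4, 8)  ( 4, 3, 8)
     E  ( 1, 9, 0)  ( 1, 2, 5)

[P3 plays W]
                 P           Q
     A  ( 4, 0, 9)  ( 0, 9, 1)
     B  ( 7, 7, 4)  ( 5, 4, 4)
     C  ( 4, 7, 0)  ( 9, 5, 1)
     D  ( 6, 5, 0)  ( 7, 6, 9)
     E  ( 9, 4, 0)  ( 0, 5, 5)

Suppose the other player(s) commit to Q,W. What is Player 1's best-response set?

u_1(A vs Q,W) = 0
u_1(B vs Q,W) = 5
u_1(C vs Q,W) = 9
u_1(D vs Q,W) = 7
u_1(E vs Q,W) = 0
max payoff 9 at {C}

P1 best: {C}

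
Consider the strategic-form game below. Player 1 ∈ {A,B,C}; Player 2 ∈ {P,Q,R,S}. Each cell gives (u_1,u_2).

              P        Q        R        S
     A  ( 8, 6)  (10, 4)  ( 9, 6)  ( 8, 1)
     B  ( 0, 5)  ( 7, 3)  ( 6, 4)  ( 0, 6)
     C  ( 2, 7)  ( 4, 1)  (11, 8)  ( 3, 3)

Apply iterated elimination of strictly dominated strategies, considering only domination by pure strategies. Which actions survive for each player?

Remaining: P1:{A,C} P2:{P,R}

P1 drop B (A beats it: P:8>0 Q:10>7 R:9>6 S:8>0)
P2 drop Q (P beats it: A:6>4 C:7>1)
P2 drop S (P beats it: A:6>1 C:7>3)
P1→{A,C} P2→{P,R}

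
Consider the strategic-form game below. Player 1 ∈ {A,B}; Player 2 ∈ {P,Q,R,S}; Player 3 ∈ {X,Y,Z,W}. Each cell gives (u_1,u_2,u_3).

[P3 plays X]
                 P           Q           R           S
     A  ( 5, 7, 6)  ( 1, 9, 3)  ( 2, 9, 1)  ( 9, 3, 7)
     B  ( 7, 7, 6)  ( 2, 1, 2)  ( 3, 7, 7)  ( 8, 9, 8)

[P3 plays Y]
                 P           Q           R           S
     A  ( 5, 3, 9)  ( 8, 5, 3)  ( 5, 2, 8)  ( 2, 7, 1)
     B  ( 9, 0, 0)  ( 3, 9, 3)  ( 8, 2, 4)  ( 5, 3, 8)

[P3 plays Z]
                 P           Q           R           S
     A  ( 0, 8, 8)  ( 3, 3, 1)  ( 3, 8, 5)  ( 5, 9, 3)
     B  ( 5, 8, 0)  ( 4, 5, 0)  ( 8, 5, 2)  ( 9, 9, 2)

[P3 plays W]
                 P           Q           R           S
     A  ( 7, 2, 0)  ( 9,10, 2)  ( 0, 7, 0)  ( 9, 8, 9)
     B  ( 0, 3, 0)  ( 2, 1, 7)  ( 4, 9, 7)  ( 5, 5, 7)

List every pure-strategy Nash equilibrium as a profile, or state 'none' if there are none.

(A,P,X): not NE [P1→B gives 7>5; P2→R gives 9>7; P3→Y gives 9>6]
(A,P,Y): not NE [P1→B gives 9>5; P2→S gives 7>3]
(A,P,Z): not NE [P1→B gives 5>0; P2→S gives 9>8; P3→Y gives 9>8]
(A,P,W): not NE [P2→Q gives 10>2; P3→Y gives 9>0]
(A,Q,X): not NE [P1→B gives 2>1]
(A,Q,Y): not NE [P2→S gives 7>5]
(A,Q,Z): not NE [P1→B gives 4>3; P2→S gives 9>3; P3→Y gives 3>1]
(A,Q,W): not NE [P3→Y gives 3>2]
(A,R,X): not NE [P1→B gives 3>2; P3→Y gives 8>1]
(A,R,Y): not NE [P1→B gives 8>5; P2→S gives 7>2]
(A,R,Z): not NE [P1→B gives 8>3; P2→S gives 9>8; P3→Y gives 8>5]
(A,R,W): not NE [P1→B gives 4>0; P2→Q gives 10>7; P3→Y gives 8>0]
(A,S,X): not NE [P2→R gives 9>3; P3→W gives 9>7]
(A,S,Y): not NE [P1→B gives 5>2; P3→W gives 9>1]
(A,S,Z): not NE [P1→B gives 9>5; P3→W gives 9>3]
(A,S,W): not NE [P2→Q gives 10>8]
(B,P,X): not NE [P2→S gives 9>7]
(B,P,Y): not NE [P2→Q gives 9>0; P3→X gives 6>0]
(B,P,Z): not NE [P2→S gives 9>8; P3→X gives 6>0]
(B,P,W): not NE [P1→A gives 7>0; P2→R gives 9>3; P3→X gives 6>0]
(B,Q,X): not NE [P2→S gives 9>1; P3→W gives 7>2]
(B,Q,Y): not NE [P1→A gives 8>3; P3→W gives 7>3]
(B,Q,Z): not NE [P2→S gives 9>5; P3→W gives 7>0]
(B,Q,W): not NE [P1→A gives 9>2; P2→R gives 9>1]
(B,R,X): not NE [P2→S gives 9>7]
(B,R,Y): not NE [P2→Q gives 9>2; P3→W gives 7>4]
(B,R,Z): not NE [P2→S gives 9>5; P3→W gives 7>2]
(B,R,W): NE
(B,S,X): not NE [P1→A gives 9>8]
(B,S,Y): not NE [P2→Q gives 9>3]
(B,S,Z): not NE [P3→Y gives 8>2]
(B,S,W): not NE [P1→A gives 9>5; P2→R gives 9>5; P3→Y gives 8>7]

PSNE = {(B,R,W)}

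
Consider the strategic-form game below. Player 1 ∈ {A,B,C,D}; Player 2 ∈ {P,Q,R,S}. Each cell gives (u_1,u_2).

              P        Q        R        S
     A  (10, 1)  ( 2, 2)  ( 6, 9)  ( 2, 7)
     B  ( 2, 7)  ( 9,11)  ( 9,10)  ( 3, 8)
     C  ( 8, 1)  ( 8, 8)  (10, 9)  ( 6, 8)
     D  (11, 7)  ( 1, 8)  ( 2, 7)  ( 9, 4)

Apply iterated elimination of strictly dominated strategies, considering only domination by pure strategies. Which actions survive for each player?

Remaining: P1:{B,C} P2:{Q,R}

P2 drop P (Q beats it: A:2>1 B:11>7 C:8>1 D:8>7)
P1 drop A (B beats it: Q:9>2 R:9>6 S:3>2)
P2 drop S (R beats it: B:10>8 C:9>8 D:7>4)
P1 drop D (B beats it: Q:9>1 R:9>2)
P1→{B,C} P2→{Q,R}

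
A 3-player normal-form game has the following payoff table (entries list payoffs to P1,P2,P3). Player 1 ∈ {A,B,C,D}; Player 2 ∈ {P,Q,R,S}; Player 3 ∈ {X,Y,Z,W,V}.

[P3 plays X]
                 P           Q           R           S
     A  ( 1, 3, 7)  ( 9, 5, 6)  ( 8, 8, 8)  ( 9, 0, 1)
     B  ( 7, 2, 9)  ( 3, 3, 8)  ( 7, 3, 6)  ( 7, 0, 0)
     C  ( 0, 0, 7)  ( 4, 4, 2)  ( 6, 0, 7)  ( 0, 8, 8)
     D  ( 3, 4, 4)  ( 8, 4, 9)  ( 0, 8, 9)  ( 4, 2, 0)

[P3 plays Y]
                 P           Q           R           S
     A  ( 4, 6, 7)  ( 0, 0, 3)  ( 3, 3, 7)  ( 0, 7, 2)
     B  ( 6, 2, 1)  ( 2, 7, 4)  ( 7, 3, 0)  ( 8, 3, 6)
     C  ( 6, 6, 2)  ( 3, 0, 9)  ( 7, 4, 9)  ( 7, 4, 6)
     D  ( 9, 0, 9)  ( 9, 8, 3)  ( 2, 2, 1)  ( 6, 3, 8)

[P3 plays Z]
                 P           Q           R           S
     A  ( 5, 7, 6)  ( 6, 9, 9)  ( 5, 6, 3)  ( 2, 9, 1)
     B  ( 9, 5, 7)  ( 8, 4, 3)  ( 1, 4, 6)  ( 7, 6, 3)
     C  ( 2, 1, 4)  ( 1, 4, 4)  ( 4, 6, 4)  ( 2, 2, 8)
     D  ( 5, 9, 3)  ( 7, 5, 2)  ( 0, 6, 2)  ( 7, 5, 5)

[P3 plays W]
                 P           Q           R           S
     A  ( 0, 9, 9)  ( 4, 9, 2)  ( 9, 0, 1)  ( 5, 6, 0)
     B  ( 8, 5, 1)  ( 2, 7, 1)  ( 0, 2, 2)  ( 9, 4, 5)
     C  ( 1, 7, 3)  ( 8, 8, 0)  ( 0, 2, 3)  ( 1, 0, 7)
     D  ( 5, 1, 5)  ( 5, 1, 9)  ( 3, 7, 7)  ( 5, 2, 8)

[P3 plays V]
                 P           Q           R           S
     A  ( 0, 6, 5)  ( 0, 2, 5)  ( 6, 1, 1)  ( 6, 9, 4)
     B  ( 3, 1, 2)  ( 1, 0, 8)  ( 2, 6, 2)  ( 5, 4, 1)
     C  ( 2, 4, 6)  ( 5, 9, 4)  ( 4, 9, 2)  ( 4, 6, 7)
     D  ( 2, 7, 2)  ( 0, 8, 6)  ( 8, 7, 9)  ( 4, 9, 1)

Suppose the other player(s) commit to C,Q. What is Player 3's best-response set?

u_3(X vs C,Q) = 2
u_3(Y vs C,Q) = 9
u_3(Z vs C,Q) = 4
u_3(W vs C,Q) = 0
u_3(V vs C,Q) = 4
max payoff 9 at {Y}

P3 best: {Y}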